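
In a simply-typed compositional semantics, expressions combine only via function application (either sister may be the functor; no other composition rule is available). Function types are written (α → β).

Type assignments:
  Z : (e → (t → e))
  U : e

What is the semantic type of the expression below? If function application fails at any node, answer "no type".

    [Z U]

[Z U]: (e → (t → e)) applied to e yields (t → e).

(t → e)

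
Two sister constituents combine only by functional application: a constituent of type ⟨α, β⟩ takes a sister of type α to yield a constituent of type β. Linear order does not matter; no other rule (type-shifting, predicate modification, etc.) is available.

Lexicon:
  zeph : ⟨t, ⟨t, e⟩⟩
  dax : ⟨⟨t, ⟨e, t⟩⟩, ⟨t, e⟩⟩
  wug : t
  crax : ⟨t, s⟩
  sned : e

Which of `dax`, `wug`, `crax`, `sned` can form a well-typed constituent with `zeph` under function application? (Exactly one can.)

dax : ⟨⟨t, ⟨e, t⟩⟩, ⟨t, e⟩⟩ — zeph needs t; dax needs ⟨t, ⟨e, t⟩⟩; neither fits.
wug — combines: zeph : ⟨t, ⟨t, e⟩⟩ takes wug : t as argument, giving ⟨t, e⟩.
crax : ⟨t, s⟩ — zeph needs t; crax needs t; neither fits.
sned : e — zeph needs t; sned needs nothing (atomic); neither fits.

wug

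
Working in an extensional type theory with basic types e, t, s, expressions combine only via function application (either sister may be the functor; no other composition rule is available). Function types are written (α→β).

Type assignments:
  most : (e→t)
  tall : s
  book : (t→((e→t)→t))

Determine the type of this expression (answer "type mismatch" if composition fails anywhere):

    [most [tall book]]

type mismatch

At [tall book]: neither s nor (t→((e→t)→t)) can take the other as argument; the node is ill-typed.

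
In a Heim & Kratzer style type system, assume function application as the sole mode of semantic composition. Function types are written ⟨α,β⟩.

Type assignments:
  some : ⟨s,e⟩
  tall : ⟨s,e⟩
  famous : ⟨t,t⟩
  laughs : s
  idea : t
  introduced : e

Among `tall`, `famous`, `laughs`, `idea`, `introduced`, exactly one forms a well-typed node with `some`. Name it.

tall : ⟨s,e⟩ — no; some wants s, and tall wants s.
famous : ⟨t,t⟩ — no; some wants s, and famous wants t.
laughs — combines: some : ⟨s,e⟩ takes laughs : s as argument, giving e.
idea : t — no; some wants s, and idea wants nothing (atomic).
introduced : e — no; some wants s, and introduced wants nothing (atomic).

laughs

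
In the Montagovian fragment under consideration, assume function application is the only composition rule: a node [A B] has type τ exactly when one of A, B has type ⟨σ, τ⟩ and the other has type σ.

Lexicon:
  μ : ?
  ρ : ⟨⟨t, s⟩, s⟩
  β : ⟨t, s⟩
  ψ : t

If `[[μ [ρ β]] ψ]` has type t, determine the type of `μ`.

For [[μ [ρ β]] ψ] to have type t with ψ of type t, [μ [ρ β]] must be the function: [μ [ρ β]] : ⟨t, t⟩.
For [μ [ρ β]] to have type ⟨t, t⟩ with [ρ β] of type s, μ must be the function: μ : ⟨s, ⟨t, t⟩⟩.

⟨s, ⟨t, t⟩⟩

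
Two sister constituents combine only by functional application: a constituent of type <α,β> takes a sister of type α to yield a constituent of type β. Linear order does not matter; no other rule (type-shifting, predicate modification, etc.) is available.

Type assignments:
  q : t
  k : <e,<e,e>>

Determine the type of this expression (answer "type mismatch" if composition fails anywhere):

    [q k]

At [q k]: neither t nor <e,<e,e>> can take the other as argument; the node is ill-typed.

type mismatch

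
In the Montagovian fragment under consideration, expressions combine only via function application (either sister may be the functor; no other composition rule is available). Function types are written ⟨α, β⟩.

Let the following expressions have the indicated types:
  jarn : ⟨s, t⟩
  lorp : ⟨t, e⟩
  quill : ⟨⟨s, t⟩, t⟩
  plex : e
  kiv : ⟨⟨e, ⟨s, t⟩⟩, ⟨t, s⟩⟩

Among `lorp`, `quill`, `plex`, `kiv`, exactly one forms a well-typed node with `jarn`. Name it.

lorp : ⟨t, e⟩ — does not combine with jarn.
quill — combines: quill : ⟨⟨s, t⟩, t⟩ takes jarn : ⟨s, t⟩ as argument, giving t.
plex : e — does not combine with jarn.
kiv : ⟨⟨e, ⟨s, t⟩⟩, ⟨t, s⟩⟩ — does not combine with jarn.

quill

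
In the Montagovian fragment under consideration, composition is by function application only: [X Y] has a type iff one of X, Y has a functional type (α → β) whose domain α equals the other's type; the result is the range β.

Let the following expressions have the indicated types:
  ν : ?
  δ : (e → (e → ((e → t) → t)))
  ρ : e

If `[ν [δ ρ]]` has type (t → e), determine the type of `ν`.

For [ν [δ ρ]] to have type (t → e) with [δ ρ] of type (e → ((e → t) → t)), ν must be the function: ν : ((e → ((e → t) → t)) → (t → e)).

((e → ((e → t) → t)) → (t → e))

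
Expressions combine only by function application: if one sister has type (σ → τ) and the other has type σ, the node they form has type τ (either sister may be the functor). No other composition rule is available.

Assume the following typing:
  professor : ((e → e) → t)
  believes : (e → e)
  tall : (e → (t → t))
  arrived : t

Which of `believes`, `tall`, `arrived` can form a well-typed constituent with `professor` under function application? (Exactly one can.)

believes

believes — combines: professor : ((e → e) → t) takes believes : (e → e) as argument, giving t.
tall : (e → (t → t)) — professor needs (e → e); tall needs e; neither fits.
arrived : t — professor needs (e → e); arrived needs nothing (atomic); neither fits.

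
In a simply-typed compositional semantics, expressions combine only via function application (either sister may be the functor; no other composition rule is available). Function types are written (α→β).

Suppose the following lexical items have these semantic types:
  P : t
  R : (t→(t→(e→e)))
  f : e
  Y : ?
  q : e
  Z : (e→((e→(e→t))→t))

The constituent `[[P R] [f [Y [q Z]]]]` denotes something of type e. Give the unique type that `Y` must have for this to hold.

[[P R] [f [Y [q Z]]]] is required to be e. [P R] : (t→(e→e)) cannot yield e as functor, so [f [Y [q Z]]] : ((t→(e→e))→e).
[f [Y [q Z]]] is required to be ((t→(e→e))→e). f : e cannot yield ((t→(e→e))→e) as functor, so [Y [q Z]] : (e→((t→(e→e))→e)).
[Y [q Z]] is required to be (e→((t→(e→e))→e)). [q Z] : ((e→(e→t))→t) cannot yield (e→((t→(e→e))→e)) as functor, so Y : (((e→(e→t))→t)→(e→((t→(e→e))→e))).

(((e→(e→t))→t)→(e→((t→(e→e))→e)))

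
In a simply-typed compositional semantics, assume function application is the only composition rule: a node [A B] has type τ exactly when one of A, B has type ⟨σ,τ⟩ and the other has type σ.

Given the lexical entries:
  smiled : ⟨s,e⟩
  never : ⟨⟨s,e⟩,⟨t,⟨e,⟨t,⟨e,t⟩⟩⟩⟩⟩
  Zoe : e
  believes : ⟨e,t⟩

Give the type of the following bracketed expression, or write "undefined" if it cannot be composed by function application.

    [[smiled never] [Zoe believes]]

⟨e,⟨t,⟨e,t⟩⟩⟩

[smiled never] — never of type ⟨⟨s,e⟩,⟨t,⟨e,⟨t,⟨e,t⟩⟩⟩⟩⟩ combines with smiled of type ⟨s,e⟩: type ⟨t,⟨e,⟨t,⟨e,t⟩⟩⟩⟩.
[Zoe believes] — believes of type ⟨e,t⟩ combines with Zoe of type e: type t.
[[smiled never] [Zoe believes]] — [smiled never] of type ⟨t,⟨e,⟨t,⟨e,t⟩⟩⟩⟩ combines with [Zoe believes] of type t: type ⟨e,⟨t,⟨e,t⟩⟩⟩.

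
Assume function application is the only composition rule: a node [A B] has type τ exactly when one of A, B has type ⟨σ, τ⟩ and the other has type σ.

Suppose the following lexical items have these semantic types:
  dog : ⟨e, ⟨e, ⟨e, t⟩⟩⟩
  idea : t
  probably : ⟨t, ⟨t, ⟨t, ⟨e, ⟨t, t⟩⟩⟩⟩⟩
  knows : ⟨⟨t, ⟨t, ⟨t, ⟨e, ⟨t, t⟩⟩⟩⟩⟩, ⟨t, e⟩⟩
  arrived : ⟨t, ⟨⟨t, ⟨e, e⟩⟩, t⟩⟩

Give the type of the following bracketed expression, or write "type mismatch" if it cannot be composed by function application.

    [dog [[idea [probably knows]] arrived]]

[probably knows]: ⟨⟨t, ⟨t, ⟨t, ⟨e, ⟨t, t⟩⟩⟩⟩⟩, ⟨t, e⟩⟩ applied to ⟨t, ⟨t, ⟨t, ⟨e, ⟨t, t⟩⟩⟩⟩⟩ yields ⟨t, e⟩.
[idea [probably knows]]: ⟨t, e⟩ applied to t yields e.
[[idea [probably knows]] arrived]: e with ⟨t, ⟨⟨t, ⟨e, e⟩⟩, t⟩⟩ — neither is a function whose domain matches the other; composition fails here.

type mismatch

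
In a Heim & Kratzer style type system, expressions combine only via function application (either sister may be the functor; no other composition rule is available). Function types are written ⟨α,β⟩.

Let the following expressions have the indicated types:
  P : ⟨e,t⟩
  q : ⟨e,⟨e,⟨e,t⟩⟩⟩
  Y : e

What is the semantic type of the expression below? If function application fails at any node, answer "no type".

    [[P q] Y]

[P q]: ⟨e,t⟩ and ⟨e,⟨e,⟨e,t⟩⟩⟩ cannot combine by function application — type clash.

no type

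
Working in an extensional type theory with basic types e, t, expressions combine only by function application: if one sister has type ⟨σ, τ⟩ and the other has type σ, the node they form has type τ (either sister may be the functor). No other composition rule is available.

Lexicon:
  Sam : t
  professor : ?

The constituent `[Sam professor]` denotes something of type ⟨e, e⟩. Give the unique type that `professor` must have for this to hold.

For [Sam professor] to have type ⟨e, e⟩ with Sam of type t, professor must be the function: professor : ⟨t, ⟨e, e⟩⟩.

⟨t, ⟨e, e⟩⟩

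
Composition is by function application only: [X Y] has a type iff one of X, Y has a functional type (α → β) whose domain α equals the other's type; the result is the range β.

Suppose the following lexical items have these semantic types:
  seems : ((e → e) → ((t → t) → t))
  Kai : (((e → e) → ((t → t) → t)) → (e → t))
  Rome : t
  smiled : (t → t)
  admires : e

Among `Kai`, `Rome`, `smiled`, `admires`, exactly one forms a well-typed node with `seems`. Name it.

Kai — combines: Kai : (((e → e) → ((t → t) → t)) → (e → t)) takes seems : ((e → e) → ((t → t) → t)) as argument, giving (e → t).
Rome : t — seems needs (e → e); Rome needs nothing (atomic); neither fits.
smiled : (t → t) — seems needs (e → e); smiled needs t; neither fits.
admires : e — seems needs (e → e); admires needs nothing (atomic); neither fits.

Kai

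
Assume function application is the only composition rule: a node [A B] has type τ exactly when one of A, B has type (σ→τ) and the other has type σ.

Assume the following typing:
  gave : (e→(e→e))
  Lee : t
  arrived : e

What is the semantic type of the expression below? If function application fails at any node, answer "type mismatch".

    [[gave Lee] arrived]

[gave Lee]: (e→(e→e)) and t cannot combine by function application — type clash.

type mismatch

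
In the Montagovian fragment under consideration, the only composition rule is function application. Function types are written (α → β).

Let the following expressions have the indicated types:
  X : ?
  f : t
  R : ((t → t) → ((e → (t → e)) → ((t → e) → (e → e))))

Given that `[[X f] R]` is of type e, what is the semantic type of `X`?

[[X f] R] is required to be e. R : ((t → t) → ((e → (t → e)) → ((t → e) → (e → e)))) cannot yield e as functor, so [X f] : (((t → t) → ((e → (t → e)) → ((t → e) → (e → e)))) → e).
[X f] is required to be (((t → t) → ((e → (t → e)) → ((t → e) → (e → e)))) → e). f : t cannot yield (((t → t) → ((e → (t → e)) → ((t → e) → (e → e)))) → e) as functor, so X : (t → (((t → t) → ((e → (t → e)) → ((t → e) → (e → e)))) → e)).

(t → (((t → t) → ((e → (t → e)) → ((t → e) → (e → e)))) → e))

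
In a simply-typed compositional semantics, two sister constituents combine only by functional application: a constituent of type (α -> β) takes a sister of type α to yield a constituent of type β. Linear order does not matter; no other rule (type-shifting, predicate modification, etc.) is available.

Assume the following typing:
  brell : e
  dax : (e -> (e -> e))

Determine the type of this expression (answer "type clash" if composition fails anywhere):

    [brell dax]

(e -> e)

[brell dax] — dax of type (e -> (e -> e)) combines with brell of type e: type (e -> e).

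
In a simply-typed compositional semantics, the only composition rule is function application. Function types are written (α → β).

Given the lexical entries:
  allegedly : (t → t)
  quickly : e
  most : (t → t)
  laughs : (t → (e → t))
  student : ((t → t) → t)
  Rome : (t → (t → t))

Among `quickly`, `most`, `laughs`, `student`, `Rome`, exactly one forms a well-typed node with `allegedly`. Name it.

student

quickly : e — no; allegedly wants t, and quickly wants nothing (atomic).
most : (t → t) — no; allegedly wants t, and most wants t.
laughs : (t → (e → t)) — no; allegedly wants t, and laughs wants t.
student — combines: student : ((t → t) → t) takes allegedly : (t → t) as argument, giving t.
Rome : (t → (t → t)) — no; allegedly wants t, and Rome wants t.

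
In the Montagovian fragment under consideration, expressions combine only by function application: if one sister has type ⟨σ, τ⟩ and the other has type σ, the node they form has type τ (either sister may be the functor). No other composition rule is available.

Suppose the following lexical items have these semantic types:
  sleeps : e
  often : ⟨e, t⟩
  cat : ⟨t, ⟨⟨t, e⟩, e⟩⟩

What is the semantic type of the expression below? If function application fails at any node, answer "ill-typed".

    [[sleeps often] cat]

⟨⟨t, e⟩, e⟩

[sleeps often]: functor often : ⟨e, t⟩, argument sleeps : e; result t.
[[sleeps often] cat]: functor cat : ⟨t, ⟨⟨t, e⟩, e⟩⟩, argument [sleeps often] : t; result ⟨⟨t, e⟩, e⟩.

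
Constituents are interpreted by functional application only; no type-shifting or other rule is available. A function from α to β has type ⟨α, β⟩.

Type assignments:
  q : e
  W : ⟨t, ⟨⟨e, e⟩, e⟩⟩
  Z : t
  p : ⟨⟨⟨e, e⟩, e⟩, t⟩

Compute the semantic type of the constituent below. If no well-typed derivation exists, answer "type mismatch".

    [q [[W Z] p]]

[W Z] — W of type ⟨t, ⟨⟨e, e⟩, e⟩⟩ combines with Z of type t: type ⟨⟨e, e⟩, e⟩.
[[W Z] p] — p of type ⟨⟨⟨e, e⟩, e⟩, t⟩ combines with [W Z] of type ⟨⟨e, e⟩, e⟩: type t.
[q [[W Z] p]]: e with t — neither is a function whose domain matches the other; composition fails here.

type mismatch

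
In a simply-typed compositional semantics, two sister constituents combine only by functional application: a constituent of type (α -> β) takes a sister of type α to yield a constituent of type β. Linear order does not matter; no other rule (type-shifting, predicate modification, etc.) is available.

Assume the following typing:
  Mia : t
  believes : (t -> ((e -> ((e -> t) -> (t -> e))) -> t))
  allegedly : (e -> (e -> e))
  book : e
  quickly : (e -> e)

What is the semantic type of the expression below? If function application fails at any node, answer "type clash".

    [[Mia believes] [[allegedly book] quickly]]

type clash

[Mia believes]: believes is (t -> ((e -> ((e -> t) -> (t -> e))) -> t)), Mia is t; result ((e -> ((e -> t) -> (t -> e))) -> t).
[allegedly book]: allegedly is (e -> (e -> e)), book is e; result (e -> e).
At [[allegedly book] quickly]: neither (e -> e) nor (e -> e) can take the other as argument; the node is ill-typed.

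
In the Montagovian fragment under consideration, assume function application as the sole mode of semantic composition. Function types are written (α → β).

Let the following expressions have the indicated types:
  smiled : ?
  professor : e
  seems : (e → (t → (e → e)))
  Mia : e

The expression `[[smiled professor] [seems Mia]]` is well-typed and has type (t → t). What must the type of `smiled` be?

(e → ((t → (e → e)) → (t → t)))

At [[smiled professor] [seems Mia]] (required: (t → t)): [seems Mia] is (t → (e → e)), which is not a function with range (t → t); hence [smiled professor] is the functor — type ((t → (e → e)) → (t → t)).
At [smiled professor] (required: ((t → (e → e)) → (t → t))): professor is e, which is not a function with range ((t → (e → e)) → (t → t)); hence smiled is the functor — type (e → ((t → (e → e)) → (t → t))).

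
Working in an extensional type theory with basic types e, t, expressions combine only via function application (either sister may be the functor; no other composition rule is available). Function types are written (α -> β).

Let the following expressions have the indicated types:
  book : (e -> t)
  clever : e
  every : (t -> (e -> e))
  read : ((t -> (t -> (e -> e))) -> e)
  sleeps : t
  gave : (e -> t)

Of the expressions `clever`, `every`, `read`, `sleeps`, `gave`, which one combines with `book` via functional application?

clever — combines: book : (e -> t) takes clever : e as argument, giving t.
every : (t -> (e -> e)) — neither side's domain matches the other.
read : ((t -> (t -> (e -> e))) -> e) — neither side's domain matches the other.
sleeps : t — neither side's domain matches the other.
gave : (e -> t) — neither side's domain matches the other.

clever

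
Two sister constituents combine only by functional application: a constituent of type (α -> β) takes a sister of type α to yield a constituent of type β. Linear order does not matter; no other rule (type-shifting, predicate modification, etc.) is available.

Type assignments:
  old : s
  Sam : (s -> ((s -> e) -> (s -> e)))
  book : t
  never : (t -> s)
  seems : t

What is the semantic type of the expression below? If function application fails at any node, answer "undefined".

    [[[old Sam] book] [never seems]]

[old Sam] — Sam of type (s -> ((s -> e) -> (s -> e))) combines with old of type s: type ((s -> e) -> (s -> e)).
[[old Sam] book]: ((s -> e) -> (s -> e)) with t — neither is a function whose domain matches the other; composition fails here.

undefined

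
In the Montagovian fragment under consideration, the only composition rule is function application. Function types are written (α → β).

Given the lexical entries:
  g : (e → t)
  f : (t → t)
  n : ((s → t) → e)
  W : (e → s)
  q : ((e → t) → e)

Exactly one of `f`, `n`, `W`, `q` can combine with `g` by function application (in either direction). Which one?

q

f : (t → t) — does not combine with g.
n : ((s → t) → e) — does not combine with g.
W : (e → s) — does not combine with g.
q — combines: q : ((e → t) → e) takes g : (e → t) as argument, giving e.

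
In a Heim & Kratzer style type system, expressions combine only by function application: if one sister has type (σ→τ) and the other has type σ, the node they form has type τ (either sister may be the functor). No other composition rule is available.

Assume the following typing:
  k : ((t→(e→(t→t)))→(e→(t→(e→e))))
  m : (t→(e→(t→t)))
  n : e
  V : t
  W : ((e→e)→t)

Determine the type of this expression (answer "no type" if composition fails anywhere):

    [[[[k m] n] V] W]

[k m] — k of type ((t→(e→(t→t)))→(e→(t→(e→e)))) combines with m of type (t→(e→(t→t))): type (e→(t→(e→e))).
[[k m] n] — [k m] of type (e→(t→(e→e))) combines with n of type e: type (t→(e→e)).
[[[k m] n] V] — [[k m] n] of type (t→(e→e)) combines with V of type t: type (e→e).
[[[[k m] n] V] W] — W of type ((e→e)→t) combines with [[[k m] n] V] of type (e→e): type t.

t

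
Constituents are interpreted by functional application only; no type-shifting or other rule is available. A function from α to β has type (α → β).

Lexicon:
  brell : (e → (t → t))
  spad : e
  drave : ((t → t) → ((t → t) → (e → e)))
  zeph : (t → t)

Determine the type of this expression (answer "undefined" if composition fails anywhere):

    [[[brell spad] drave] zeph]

[brell spad]: (e → (t → t)) applied to e yields (t → t).
[[brell spad] drave]: ((t → t) → ((t → t) → (e → e))) applied to (t → t) yields ((t → t) → (e → e)).
[[[brell spad] drave] zeph]: ((t → t) → (e → e)) applied to (t → t) yields (e → e).

(e → e)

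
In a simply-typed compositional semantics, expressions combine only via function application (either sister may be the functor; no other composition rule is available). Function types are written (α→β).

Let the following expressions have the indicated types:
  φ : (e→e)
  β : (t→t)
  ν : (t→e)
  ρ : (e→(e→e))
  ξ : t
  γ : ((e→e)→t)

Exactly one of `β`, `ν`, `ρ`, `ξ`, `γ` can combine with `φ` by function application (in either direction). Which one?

γ

β : (t→t) — no; φ wants e, and β wants t.
ν : (t→e) — no; φ wants e, and ν wants t.
ρ : (e→(e→e)) — no; φ wants e, and ρ wants e.
ξ : t — no; φ wants e, and ξ wants nothing (atomic).
γ — combines: γ : ((e→e)→t) takes φ : (e→e) as argument, giving t.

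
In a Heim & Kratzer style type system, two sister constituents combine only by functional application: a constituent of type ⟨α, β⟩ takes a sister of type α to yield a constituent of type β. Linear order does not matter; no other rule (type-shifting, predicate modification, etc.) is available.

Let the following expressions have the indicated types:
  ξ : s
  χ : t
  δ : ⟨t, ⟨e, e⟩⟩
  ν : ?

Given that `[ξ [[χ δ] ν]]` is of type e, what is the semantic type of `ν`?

⟨⟨e, e⟩, ⟨s, e⟩⟩

For [ξ [[χ δ] ν]] to have type e with ξ of type s, [[χ δ] ν] must be the function: [[χ δ] ν] : ⟨s, e⟩.
For [[χ δ] ν] to have type ⟨s, e⟩ with [χ δ] of type ⟨e, e⟩, ν must be the function: ν : ⟨⟨e, e⟩, ⟨s, e⟩⟩.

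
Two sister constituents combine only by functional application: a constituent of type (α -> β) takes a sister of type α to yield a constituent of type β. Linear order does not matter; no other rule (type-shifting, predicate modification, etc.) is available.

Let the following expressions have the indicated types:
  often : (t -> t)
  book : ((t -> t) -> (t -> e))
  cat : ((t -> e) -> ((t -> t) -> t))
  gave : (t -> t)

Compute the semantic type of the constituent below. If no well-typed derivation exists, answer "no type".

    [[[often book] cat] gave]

[often book]: functor book : ((t -> t) -> (t -> e)), argument often : (t -> t); result (t -> e).
[[often book] cat]: functor cat : ((t -> e) -> ((t -> t) -> t)), argument [often book] : (t -> e); result ((t -> t) -> t).
[[[often book] cat] gave]: functor [[often book] cat] : ((t -> t) -> t), argument gave : (t -> t); result t.

t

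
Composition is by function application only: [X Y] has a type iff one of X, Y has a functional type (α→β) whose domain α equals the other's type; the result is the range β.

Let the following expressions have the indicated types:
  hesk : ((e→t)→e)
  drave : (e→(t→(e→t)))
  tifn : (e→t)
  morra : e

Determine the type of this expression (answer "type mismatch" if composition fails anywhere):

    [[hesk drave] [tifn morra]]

type mismatch

[hesk drave]: ((e→t)→e) with (e→(t→(e→t))) — neither is a function whose domain matches the other; composition fails here.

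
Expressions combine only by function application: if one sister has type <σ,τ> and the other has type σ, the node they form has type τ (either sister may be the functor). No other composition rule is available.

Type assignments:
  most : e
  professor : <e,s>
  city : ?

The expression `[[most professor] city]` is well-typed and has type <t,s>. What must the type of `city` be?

<s,<t,s>>

At [[most professor] city] (required: <t,s>): [most professor] is s, which is not a function with range <t,s>; hence city is the functor — type <s,<t,s>>.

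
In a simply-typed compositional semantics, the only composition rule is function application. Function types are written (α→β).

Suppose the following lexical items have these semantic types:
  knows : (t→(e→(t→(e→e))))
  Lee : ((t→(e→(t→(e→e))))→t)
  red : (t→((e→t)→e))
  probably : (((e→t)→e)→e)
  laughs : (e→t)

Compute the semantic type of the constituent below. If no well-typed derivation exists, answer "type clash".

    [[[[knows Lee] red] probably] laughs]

At [knows Lee], Lee : ((t→(e→(t→(e→e))))→t) takes knows : (t→(e→(t→(e→e)))), giving t.
At [[knows Lee] red], red : (t→((e→t)→e)) takes [knows Lee] : t, giving ((e→t)→e).
At [[[knows Lee] red] probably], probably : (((e→t)→e)→e) takes [[knows Lee] red] : ((e→t)→e), giving e.
At [[[[knows Lee] red] probably] laughs], laughs : (e→t) takes [[[knows Lee] red] probably] : e, giving t.

t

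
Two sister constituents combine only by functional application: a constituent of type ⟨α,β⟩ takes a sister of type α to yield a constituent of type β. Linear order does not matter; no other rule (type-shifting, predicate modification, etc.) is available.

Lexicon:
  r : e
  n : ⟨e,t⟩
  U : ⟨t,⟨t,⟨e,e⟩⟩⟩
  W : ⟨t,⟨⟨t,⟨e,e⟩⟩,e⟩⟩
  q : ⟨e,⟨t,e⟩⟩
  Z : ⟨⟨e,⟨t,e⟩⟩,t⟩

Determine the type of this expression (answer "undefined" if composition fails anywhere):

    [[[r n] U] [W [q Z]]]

[r n]: functor n : ⟨e,t⟩, argument r : e; result t.
[[r n] U]: functor U : ⟨t,⟨t,⟨e,e⟩⟩⟩, argument [r n] : t; result ⟨t,⟨e,e⟩⟩.
[q Z]: functor Z : ⟨⟨e,⟨t,e⟩⟩,t⟩, argument q : ⟨e,⟨t,e⟩⟩; result t.
[W [q Z]]: functor W : ⟨t,⟨⟨t,⟨e,e⟩⟩,e⟩⟩, argument [q Z] : t; result ⟨⟨t,⟨e,e⟩⟩,e⟩.
[[[r n] U] [W [q Z]]]: functor [W [q Z]] : ⟨⟨t,⟨e,e⟩⟩,e⟩, argument [[r n] U] : ⟨t,⟨e,e⟩⟩; result e.

e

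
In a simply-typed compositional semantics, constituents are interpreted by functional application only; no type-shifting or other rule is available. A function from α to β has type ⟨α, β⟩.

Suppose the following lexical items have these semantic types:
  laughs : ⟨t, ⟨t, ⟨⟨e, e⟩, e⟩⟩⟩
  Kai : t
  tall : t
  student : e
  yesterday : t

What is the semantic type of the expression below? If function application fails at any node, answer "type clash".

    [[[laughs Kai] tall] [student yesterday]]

type clash

[laughs Kai]: functor laughs : ⟨t, ⟨t, ⟨⟨e, e⟩, e⟩⟩⟩, argument Kai : t; result ⟨t, ⟨⟨e, e⟩, e⟩⟩.
[[laughs Kai] tall]: functor [laughs Kai] : ⟨t, ⟨⟨e, e⟩, e⟩⟩, argument tall : t; result ⟨⟨e, e⟩, e⟩.
At [student yesterday]: neither e nor t can take the other as argument; the node is ill-typed.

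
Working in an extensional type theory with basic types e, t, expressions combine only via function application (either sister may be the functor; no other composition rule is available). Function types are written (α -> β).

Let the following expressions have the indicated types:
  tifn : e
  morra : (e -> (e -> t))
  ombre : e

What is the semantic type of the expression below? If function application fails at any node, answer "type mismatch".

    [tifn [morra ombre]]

[morra ombre]: (e -> (e -> t)) applied to e yields (e -> t).
[tifn [morra ombre]]: (e -> t) applied to e yields t.

t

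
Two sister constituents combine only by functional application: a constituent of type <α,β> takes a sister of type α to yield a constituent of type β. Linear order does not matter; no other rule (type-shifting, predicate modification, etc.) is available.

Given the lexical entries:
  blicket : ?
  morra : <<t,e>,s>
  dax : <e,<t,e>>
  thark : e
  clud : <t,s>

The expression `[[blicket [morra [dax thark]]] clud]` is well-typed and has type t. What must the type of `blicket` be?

For [[blicket [morra [dax thark]]] clud] to have type t with clud of type <t,s>, [blicket [morra [dax thark]]] must be the function: [blicket [morra [dax thark]]] : <<t,s>,t>.
For [blicket [morra [dax thark]]] to have type <<t,s>,t> with [morra [dax thark]] of type s, blicket must be the function: blicket : <s,<<t,s>,t>>.

<s,<<t,s>,t>>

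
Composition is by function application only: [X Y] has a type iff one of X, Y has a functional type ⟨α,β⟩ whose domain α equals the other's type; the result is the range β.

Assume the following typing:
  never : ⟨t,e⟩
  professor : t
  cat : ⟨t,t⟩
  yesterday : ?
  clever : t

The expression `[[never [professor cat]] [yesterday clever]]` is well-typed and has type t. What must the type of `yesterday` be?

⟨t,⟨e,t⟩⟩

For [[never [professor cat]] [yesterday clever]] to have type t with [never [professor cat]] of type e, [yesterday clever] must be the function: [yesterday clever] : ⟨e,t⟩.
For [yesterday clever] to have type ⟨e,t⟩ with clever of type t, yesterday must be the function: yesterday : ⟨t,⟨e,t⟩⟩.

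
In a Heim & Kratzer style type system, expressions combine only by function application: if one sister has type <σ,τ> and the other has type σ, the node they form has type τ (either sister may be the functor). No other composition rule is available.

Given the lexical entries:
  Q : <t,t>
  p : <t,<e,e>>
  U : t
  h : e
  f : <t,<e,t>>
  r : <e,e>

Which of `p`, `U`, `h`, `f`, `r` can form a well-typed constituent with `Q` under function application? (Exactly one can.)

p : <t,<e,e>> — no; Q wants t, and p wants t.
U — combines: Q : <t,t> takes U : t as argument, giving t.
h : e — no; Q wants t, and h wants nothing (atomic).
f : <t,<e,t>> — no; Q wants t, and f wants t.
r : <e,e> — no; Q wants t, and r wants e.

U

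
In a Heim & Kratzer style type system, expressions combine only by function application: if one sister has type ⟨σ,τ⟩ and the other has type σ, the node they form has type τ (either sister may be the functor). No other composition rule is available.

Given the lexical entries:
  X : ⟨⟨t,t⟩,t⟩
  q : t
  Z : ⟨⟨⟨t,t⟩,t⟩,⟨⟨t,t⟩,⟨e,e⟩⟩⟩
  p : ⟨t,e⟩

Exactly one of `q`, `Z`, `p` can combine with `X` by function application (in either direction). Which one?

q : t — no; X wants ⟨t,t⟩, and q wants nothing (atomic).
Z — combines: Z : ⟨⟨⟨t,t⟩,t⟩,⟨⟨t,t⟩,⟨e,e⟩⟩⟩ takes X : ⟨⟨t,t⟩,t⟩ as argument, giving ⟨⟨t,t⟩,⟨e,e⟩⟩.
p : ⟨t,e⟩ — no; X wants ⟨t,t⟩, and p wants t.

Z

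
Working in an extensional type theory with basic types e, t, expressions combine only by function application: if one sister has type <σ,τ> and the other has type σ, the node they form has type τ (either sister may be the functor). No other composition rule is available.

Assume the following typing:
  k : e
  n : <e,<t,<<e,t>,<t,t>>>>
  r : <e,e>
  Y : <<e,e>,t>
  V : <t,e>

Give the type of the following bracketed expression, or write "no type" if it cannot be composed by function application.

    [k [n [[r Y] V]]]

At [r Y], Y : <<e,e>,t> takes r : <e,e>, giving t.
At [[r Y] V], V : <t,e> takes [r Y] : t, giving e.
At [n [[r Y] V]], n : <e,<t,<<e,t>,<t,t>>>> takes [[r Y] V] : e, giving <t,<<e,t>,<t,t>>>.
At [k [n [[r Y] V]]]: neither e nor <t,<<e,t>,<t,t>>> can take the other as argument; the node is ill-typed.

no type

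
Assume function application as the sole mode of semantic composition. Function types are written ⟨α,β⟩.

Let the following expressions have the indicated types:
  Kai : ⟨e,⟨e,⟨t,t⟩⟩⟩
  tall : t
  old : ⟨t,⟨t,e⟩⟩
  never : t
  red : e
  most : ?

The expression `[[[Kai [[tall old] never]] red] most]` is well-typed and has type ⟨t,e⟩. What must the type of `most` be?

For [[[Kai [[tall old] never]] red] most] to have type ⟨t,e⟩ with [[Kai [[tall old] never]] red] of type ⟨t,t⟩, most must be the function: most : ⟨⟨t,t⟩,⟨t,e⟩⟩.

⟨⟨t,t⟩,⟨t,e⟩⟩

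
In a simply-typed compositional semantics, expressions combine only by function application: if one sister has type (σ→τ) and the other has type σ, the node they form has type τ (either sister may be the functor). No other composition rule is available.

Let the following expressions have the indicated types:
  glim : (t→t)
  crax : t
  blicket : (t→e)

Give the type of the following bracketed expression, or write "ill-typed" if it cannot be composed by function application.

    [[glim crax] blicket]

[glim crax]: glim is (t→t), crax is t; result t.
[[glim crax] blicket]: blicket is (t→e), [glim crax] is t; result e.

e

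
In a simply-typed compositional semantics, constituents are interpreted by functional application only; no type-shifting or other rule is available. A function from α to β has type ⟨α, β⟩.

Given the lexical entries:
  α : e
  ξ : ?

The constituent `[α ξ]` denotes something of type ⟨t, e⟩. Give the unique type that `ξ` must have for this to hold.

⟨e, ⟨t, e⟩⟩

[α ξ] must have type ⟨t, e⟩. The sister α has type e; that is not a function onto ⟨t, e⟩, so ξ must be the functor, of type ⟨e, ⟨t, e⟩⟩.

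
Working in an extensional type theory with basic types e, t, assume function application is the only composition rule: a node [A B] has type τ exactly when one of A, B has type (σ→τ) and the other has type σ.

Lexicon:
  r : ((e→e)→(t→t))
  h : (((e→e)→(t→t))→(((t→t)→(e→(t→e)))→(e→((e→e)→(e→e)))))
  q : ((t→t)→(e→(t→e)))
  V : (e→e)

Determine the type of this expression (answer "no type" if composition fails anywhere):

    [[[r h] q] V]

[r h]: functor h : (((e→e)→(t→t))→(((t→t)→(e→(t→e)))→(e→((e→e)→(e→e))))), argument r : ((e→e)→(t→t)); result (((t→t)→(e→(t→e)))→(e→((e→e)→(e→e)))).
[[r h] q]: functor [r h] : (((t→t)→(e→(t→e)))→(e→((e→e)→(e→e)))), argument q : ((t→t)→(e→(t→e))); result (e→((e→e)→(e→e))).
[[[r h] q] V]: (e→((e→e)→(e→e))) and (e→e) cannot combine by function application — type clash.

no type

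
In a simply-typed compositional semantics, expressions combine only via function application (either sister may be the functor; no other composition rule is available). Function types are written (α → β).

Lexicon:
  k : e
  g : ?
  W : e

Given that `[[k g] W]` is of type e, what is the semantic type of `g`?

(e → (e → e))

[[k g] W] is required to be e. W : e cannot yield e as functor, so [k g] : (e → e).
[k g] is required to be (e → e). k : e cannot yield (e → e) as functor, so g : (e → (e → e)).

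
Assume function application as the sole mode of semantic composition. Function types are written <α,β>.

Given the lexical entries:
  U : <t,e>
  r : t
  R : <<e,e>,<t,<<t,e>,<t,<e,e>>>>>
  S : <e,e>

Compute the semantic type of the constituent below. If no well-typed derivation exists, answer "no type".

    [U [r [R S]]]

[R S] — R of type <<e,e>,<t,<<t,e>,<t,<e,e>>>>> combines with S of type <e,e>: type <t,<<t,e>,<t,<e,e>>>>.
[r [R S]] — [R S] of type <t,<<t,e>,<t,<e,e>>>> combines with r of type t: type <<t,e>,<t,<e,e>>>.
[U [r [R S]]] — [r [R S]] of type <<t,e>,<t,<e,e>>> combines with U of type <t,e>: type <t,<e,e>>.

<t,<e,e>>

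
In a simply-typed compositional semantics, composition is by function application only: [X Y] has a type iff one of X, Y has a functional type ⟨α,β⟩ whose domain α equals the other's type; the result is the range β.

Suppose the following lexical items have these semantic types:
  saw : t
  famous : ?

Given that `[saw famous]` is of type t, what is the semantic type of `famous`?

At [saw famous] (required: t): saw is t, which is not a function with range t; hence famous is the functor — type ⟨t,t⟩.

⟨t,t⟩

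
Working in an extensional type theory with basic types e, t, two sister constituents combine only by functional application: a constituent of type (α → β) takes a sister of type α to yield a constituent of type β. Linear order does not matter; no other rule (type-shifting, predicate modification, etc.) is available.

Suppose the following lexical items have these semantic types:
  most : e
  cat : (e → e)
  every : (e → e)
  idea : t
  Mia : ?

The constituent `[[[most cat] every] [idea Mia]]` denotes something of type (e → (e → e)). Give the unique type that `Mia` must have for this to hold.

(t → (e → (e → (e → e))))

[[[most cat] every] [idea Mia]] must have type (e → (e → e)). The sister [[most cat] every] has type e; that is not a function onto (e → (e → e)), so [idea Mia] must be the functor, of type (e → (e → (e → e))).
[idea Mia] must have type (e → (e → (e → e))). The sister idea has type t; that is not a function onto (e → (e → (e → e))), so Mia must be the functor, of type (t → (e → (e → (e → e)))).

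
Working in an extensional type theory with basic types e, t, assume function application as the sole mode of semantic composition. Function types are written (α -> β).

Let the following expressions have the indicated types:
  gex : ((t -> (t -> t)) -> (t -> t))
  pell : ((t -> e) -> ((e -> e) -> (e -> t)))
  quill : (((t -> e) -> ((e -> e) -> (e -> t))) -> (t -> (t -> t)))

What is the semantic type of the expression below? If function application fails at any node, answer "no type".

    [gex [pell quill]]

(t -> t)

[pell quill]: (((t -> e) -> ((e -> e) -> (e -> t))) -> (t -> (t -> t))) applied to ((t -> e) -> ((e -> e) -> (e -> t))) yields (t -> (t -> t)).
[gex [pell quill]]: ((t -> (t -> t)) -> (t -> t)) applied to (t -> (t -> t)) yields (t -> t).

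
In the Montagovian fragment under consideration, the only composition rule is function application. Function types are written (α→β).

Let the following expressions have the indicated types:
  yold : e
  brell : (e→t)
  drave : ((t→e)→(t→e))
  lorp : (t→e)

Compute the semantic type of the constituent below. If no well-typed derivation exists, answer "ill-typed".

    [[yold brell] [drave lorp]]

e

At [yold brell], brell : (e→t) takes yold : e, giving t.
At [drave lorp], drave : ((t→e)→(t→e)) takes lorp : (t→e), giving (t→e).
At [[yold brell] [drave lorp]], [drave lorp] : (t→e) takes [yold brell] : t, giving e.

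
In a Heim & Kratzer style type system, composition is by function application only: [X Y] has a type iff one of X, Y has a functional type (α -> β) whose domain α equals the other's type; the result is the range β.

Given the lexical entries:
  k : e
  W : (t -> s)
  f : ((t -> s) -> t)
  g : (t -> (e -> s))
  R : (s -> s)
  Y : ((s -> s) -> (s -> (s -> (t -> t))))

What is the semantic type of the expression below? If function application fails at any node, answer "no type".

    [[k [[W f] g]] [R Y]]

(s -> (t -> t))

[W f]: ((t -> s) -> t) applied to (t -> s) yields t.
[[W f] g]: (t -> (e -> s)) applied to t yields (e -> s).
[k [[W f] g]]: (e -> s) applied to e yields s.
[R Y]: ((s -> s) -> (s -> (s -> (t -> t)))) applied to (s -> s) yields (s -> (s -> (t -> t))).
[[k [[W f] g]] [R Y]]: (s -> (s -> (t -> t))) applied to s yields (s -> (t -> t)).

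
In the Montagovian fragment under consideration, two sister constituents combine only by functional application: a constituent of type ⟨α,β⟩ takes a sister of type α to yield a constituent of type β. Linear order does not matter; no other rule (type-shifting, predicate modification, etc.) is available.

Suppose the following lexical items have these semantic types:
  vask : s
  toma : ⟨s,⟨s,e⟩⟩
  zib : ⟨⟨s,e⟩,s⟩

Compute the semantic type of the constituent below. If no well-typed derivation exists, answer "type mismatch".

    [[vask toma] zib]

[vask toma]: ⟨s,⟨s,e⟩⟩ applied to s yields ⟨s,e⟩.
[[vask toma] zib]: ⟨⟨s,e⟩,s⟩ applied to ⟨s,e⟩ yields s.

s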